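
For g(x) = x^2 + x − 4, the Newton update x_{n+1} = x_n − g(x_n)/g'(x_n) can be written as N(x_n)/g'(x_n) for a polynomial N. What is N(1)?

g'(x) = 2x + 1.
N(x) = x·g'(x) − g(x) = x·(2x + 1) − (x^2 + x − 4) = x^2 + 4.
N(1) = 5.

5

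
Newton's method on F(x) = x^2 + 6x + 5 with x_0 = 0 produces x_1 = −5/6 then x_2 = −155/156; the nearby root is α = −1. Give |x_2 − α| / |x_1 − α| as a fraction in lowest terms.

x_1 − α = −5/6 − (−1) = −5/6 + 1 = 1/6, so |x_1 − α| = 1/6.
x_2 − α = −155/156 − (−1) = −155/156 + 1 = 1/156, so |x_2 − α| = 1/156.
Ratio = (1/156) / (1/6) = 1/26.

1/26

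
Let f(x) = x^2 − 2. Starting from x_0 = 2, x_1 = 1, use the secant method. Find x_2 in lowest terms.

f(2) = 2, f(1) = −1. x_2 = 1 − (−1)·(1 − 2)/((−1) − 2) = 4/3.

4/3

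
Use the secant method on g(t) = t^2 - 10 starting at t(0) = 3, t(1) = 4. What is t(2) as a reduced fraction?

g(3) = -1, g(4) = 6. t(2) = 4 - 6·(4 - 3)/(6 - (-1)) = 22/7.

22/7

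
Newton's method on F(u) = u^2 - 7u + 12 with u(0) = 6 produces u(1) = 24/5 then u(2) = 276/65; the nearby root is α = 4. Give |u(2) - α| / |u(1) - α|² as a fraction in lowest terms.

u(1) - α = 24/5 - 4 = 4/5, so |u(1) - α| = 4/5.
u(2) - α = 276/65 - 4 = 16/65, so |u(2) - α| = 16/65.
|u(1) - α|² = 16/25.
Ratio = (16/65) / (16/25) = 5/13.

5/13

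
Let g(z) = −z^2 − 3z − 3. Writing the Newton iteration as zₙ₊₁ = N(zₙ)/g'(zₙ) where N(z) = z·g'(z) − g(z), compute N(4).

−13

g'(z) = −2z − 3.
N(z) = z·g'(z) − g(z) = z·(−2z − 3) − (−z^2 − 3z − 3) = −z^2 + 3.
N(4) = −13.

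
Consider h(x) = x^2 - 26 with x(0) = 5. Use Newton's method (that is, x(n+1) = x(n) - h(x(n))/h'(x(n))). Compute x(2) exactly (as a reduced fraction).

h'(x) = 2x.
h(5) = -1, h'(5) = 10, so x(1) = 5 - (-1)/10 = 51/10.
h(51/10) = 1/100, h'(51/10) = 51/5, so x(2) = (51/10) - (1/100)/(51/5) = 5201/1020.

5201/1020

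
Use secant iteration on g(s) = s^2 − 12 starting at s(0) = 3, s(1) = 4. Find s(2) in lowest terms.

24/7

g(3) = −3, g(4) = 4. s(2) = 4 − 4·(4 − 3)/(4 − (−3)) = 24/7.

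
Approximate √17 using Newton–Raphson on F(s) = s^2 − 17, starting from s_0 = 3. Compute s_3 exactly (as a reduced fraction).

F'(s) = 2s.
F(3) = −8, F'(3) = 6, so s_1 = 3 − (−8)/6 = 13/3.
F(13/3) = 16/9, F'(13/3) = 26/3, so s_2 = (13/3) − (16/9)/(26/3) = 161/39.
F(161/39) = 64/1521, F'(161/39) = 322/39, so s_3 = (161/39) − (64/1521)/(322/39) = 25889/6279.

25889/6279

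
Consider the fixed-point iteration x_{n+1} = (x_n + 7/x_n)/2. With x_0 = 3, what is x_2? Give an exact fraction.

x_1 = (3 + 7/3)/2 = 8/3.
x_2 = (8/3 + 7/(8/3))/2 = 127/48.

127/48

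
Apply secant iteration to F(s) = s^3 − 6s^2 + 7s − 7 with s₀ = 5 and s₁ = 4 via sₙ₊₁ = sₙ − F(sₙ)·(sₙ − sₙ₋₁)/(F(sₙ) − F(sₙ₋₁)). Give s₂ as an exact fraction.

67/14

F(5) = 3, F(4) = −11. s₂ = 4 − (−11)·(4 − 5)/((−11) − 3) = 67/14.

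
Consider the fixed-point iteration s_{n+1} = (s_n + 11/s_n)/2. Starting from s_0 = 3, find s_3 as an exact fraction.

79201/23880

s_1 = (3 + 11/3)/2 = 10/3.
s_2 = (10/3 + 11/(10/3))/2 = 199/60.
s_3 = (199/60 + 11/(199/60))/2 = 79201/23880.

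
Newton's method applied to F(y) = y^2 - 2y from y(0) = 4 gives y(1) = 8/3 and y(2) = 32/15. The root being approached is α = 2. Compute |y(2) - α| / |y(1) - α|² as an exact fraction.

3/10

y(1) - α = 8/3 - 2 = 2/3, so |y(1) - α| = 2/3.
y(2) - α = 32/15 - 2 = 2/15, so |y(2) - α| = 2/15.
|y(1) - α|² = 4/9.
Ratio = (2/15) / (4/9) = 3/10.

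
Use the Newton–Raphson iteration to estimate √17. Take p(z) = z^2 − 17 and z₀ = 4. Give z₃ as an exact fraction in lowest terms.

p'(z) = 2z.
p(4) = −1, p'(4) = 8, so z₁ = 4 − (−1)/8 = 33/8.
p(33/8) = 1/64, p'(33/8) = 33/4, so z₂ = (33/8) − (1/64)/(33/4) = 2177/528.
p(2177/528) = 1/278784, p'(2177/528) = 2177/264, so z₃ = (2177/528) − (1/278784)/(2177/264) = 9478657/2298912.

9478657/2298912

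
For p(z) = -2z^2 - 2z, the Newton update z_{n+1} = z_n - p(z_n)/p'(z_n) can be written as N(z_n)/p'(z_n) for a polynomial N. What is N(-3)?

-18

p'(z) = -4z - 2.
N(z) = z·p'(z) - p(z) = z·(-4z - 2) - (-2z^2 - 2z) = -2z^2.
N(-3) = -18.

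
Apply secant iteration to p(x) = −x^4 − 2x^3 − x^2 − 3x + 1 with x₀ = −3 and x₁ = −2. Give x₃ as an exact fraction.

−193651/84631

p(−3) = −26, p(−2) = 3. x₂ = (−2) − 3·((−2) − (−3))/(3 − (−26)) = −61/29.
p(−2) = 3, p(−61/29) = 1360164/707281. x₃ = (−61/29) − (1360164/707281)·((−61/29) − (−2))/((1360164/707281) − 3) = −193651/84631.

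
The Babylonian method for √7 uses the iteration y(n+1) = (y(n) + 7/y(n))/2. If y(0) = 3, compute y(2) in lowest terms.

y(1) = (3 + 7/3)/2 = 8/3.
y(2) = (8/3 + 7/(8/3))/2 = 127/48.

127/48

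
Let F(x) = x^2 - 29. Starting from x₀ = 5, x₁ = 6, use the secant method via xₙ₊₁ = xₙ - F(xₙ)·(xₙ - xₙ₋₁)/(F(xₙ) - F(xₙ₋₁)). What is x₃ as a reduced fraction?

673/125

F(5) = -4, F(6) = 7. x₂ = 6 - 7·(6 - 5)/(7 - (-4)) = 59/11.
F(6) = 7, F(59/11) = -28/121. x₃ = (59/11) - (-28/121)·((59/11) - 6)/((-28/121) - 7) = 673/125.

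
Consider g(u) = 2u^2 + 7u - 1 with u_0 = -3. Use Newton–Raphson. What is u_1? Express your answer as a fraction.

g'(u) = 4u + 7.
g(-3) = -4, g'(-3) = -5, so u_1 = (-3) - (-4)/(-5) = -19/5.

-19/5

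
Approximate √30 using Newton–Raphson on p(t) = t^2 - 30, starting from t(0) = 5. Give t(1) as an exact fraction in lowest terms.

11/2

p'(t) = 2t.
p(5) = -5, p'(5) = 10, so t(1) = 5 - (-5)/10 = 11/2.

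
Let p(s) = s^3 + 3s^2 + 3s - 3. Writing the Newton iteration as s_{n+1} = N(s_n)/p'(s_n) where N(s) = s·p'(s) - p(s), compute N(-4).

p'(s) = 3s^2 + 6s + 3.
N(s) = s·p'(s) - p(s) = s·(3s^2 + 6s + 3) - (s^3 + 3s^2 + 3s - 3) = 2s^3 + 3s^2 + 3.
N(-4) = -77.

-77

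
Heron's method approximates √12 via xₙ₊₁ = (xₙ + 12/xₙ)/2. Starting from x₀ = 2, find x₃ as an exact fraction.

x₁ = (2 + 12/2)/2 = 4.
x₂ = (4 + 12/4)/2 = 7/2.
x₃ = (7/2 + 12/(7/2))/2 = 97/28.

97/28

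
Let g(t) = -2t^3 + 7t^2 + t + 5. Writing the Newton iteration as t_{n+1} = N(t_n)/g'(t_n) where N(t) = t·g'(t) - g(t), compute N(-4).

363

g'(t) = -6t^2 + 14t + 1.
N(t) = t·g'(t) - g(t) = t·(-6t^2 + 14t + 1) - (-2t^3 + 7t^2 + t + 5) = -4t^3 + 7t^2 - 5.
N(-4) = 363.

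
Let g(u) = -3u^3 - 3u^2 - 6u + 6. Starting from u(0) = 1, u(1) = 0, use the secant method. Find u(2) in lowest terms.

1/2

g(1) = -6, g(0) = 6. u(2) = 0 - 6·(0 - 1)/(6 - (-6)) = 1/2.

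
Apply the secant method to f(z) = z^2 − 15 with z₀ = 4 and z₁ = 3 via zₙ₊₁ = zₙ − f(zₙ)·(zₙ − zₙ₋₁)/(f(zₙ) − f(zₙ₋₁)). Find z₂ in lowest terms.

27/7

f(4) = 1, f(3) = −6. z₂ = 3 − (−6)·(3 − 4)/((−6) − 1) = 27/7.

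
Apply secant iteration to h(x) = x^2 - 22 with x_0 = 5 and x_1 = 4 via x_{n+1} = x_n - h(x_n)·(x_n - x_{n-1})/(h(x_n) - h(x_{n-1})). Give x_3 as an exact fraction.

61/13

h(5) = 3, h(4) = -6. x_2 = 4 - (-6)·(4 - 5)/((-6) - 3) = 14/3.
h(4) = -6, h(14/3) = -2/9. x_3 = (14/3) - (-2/9)·((14/3) - 4)/((-2/9) - (-6)) = 61/13.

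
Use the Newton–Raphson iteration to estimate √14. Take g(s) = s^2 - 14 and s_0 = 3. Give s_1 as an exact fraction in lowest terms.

g'(s) = 2s.
g(3) = -5, g'(3) = 6, so s_1 = 3 - (-5)/6 = 23/6.

23/6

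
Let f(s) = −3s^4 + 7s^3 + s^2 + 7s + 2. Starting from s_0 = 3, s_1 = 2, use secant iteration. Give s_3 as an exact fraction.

1159314/360907

f(3) = −22, f(2) = 28. s_2 = 2 − 28·(2 − 3)/(28 − (−22)) = 64/25.
f(2) = 28, f(64/25) = 5884802/390625. s_3 = (64/25) − (5884802/390625)·((64/25) − 2)/((5884802/390625) − 28) = 1159314/360907.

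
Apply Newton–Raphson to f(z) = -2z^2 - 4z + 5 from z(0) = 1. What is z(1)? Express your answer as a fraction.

f'(z) = -4z - 4.
f(1) = -1, f'(1) = -8, so z(1) = 1 - (-1)/(-8) = 7/8.

7/8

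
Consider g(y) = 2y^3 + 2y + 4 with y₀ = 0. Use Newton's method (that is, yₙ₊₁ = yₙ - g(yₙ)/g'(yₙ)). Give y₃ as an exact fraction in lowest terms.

-2294/2119

g'(y) = 6y^2 + 2.
g(0) = 4, g'(0) = 2, so y₁ = 0 - 4/2 = -2.
g(-2) = -16, g'(-2) = 26, so y₂ = (-2) - (-16)/26 = -18/13.
g(-18/13) = -8960/2197, g'(-18/13) = 2282/169, so y₃ = (-18/13) - (-8960/2197)/(2282/169) = -2294/2119.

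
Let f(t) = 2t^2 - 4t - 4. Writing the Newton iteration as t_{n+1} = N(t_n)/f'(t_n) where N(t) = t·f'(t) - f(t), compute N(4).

f'(t) = 4t - 4.
N(t) = t·f'(t) - f(t) = t·(4t - 4) - (2t^2 - 4t - 4) = 2t^2 + 4.
N(4) = 36.

36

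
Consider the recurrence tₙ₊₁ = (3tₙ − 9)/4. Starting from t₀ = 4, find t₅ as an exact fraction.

−6057/1024

t₁ = (3·4 − 9)/4 = 3/4.
t₂ = (3·(3/4) − 9)/4 = −27/16.
t₃ = (3·(−27/16) − 9)/4 = −225/64.
t₄ = (3·(−225/64) − 9)/4 = −1251/256.
t₅ = (3·(−1251/256) − 9)/4 = −6057/1024.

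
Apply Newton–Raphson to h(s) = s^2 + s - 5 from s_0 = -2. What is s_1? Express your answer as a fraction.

h'(s) = 2s + 1.
h(-2) = -3, h'(-2) = -3, so s_1 = (-2) - (-3)/(-3) = -3.

-3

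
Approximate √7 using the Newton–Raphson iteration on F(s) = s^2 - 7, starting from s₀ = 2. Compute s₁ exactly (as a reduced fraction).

11/4

F'(s) = 2s.
F(2) = -3, F'(2) = 4, so s₁ = 2 - (-3)/4 = 11/4.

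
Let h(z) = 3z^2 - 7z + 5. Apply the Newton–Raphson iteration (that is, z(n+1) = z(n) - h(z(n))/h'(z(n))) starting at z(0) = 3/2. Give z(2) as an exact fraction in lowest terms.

173/112

h'(z) = 6z - 7.
h(3/2) = 5/4, h'(3/2) = 2, so z(1) = (3/2) - (5/4)/2 = 7/8.
h(7/8) = 75/64, h'(7/8) = -7/4, so z(2) = (7/8) - (75/64)/(-7/4) = 173/112.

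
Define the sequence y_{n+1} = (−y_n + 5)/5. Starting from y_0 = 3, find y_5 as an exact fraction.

2602/3125

y_1 = (−3 + 5)/5 = 2/5.
y_2 = (−(2/5) + 5)/5 = 23/25.
y_3 = (−(23/25) + 5)/5 = 102/125.
y_4 = (−(102/125) + 5)/5 = 523/625.
y_5 = (−(523/625) + 5)/5 = 2602/3125.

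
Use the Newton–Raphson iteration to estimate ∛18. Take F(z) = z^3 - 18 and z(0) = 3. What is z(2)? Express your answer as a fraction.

755/288

F'(z) = 3z^2.
F(3) = 9, F'(3) = 27, so z(1) = 3 - 9/27 = 8/3.
F(8/3) = 26/27, F'(8/3) = 64/3, so z(2) = (8/3) - (26/27)/(64/3) = 755/288.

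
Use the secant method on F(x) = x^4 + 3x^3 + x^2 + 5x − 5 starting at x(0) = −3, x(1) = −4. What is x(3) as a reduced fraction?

F(−3) = −11, F(−4) = 55. x(2) = (−4) − 55·((−4) − (−3))/(55 − (−11)) = −19/6.
F(−4) = 55, F(−19/6) = −7145/1296. x(3) = (−19/6) − (−7145/1296)·((−19/6) − (−4))/((−7145/1296) − 55) = −10172/3137.

−10172/3137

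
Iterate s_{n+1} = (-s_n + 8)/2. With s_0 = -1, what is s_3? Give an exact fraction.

25/8

s_1 = (-(-1) + 8)/2 = 9/2.
s_2 = (-(9/2) + 8)/2 = 7/4.
s_3 = (-(7/4) + 8)/2 = 25/8.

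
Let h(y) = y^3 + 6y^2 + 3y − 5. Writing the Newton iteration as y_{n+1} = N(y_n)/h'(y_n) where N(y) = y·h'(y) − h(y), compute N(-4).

h'(y) = 3y^2 + 12y + 3.
N(y) = y·h'(y) − h(y) = y·(3y^2 + 12y + 3) − (y^3 + 6y^2 + 3y − 5) = 2y^3 + 6y^2 + 5.
N(-4) = −27.

−27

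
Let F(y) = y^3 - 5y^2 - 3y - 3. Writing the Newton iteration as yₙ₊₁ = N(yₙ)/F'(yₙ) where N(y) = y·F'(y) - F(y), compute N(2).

-1

F'(y) = 3y^2 - 10y - 3.
N(y) = y·F'(y) - F(y) = y·(3y^2 - 10y - 3) - (y^3 - 5y^2 - 3y - 3) = 2y^3 - 5y^2 + 3.
N(2) = -1.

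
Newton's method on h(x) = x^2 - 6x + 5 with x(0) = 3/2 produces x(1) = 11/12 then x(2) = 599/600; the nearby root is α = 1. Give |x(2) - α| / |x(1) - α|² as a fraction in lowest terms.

x(1) - α = 11/12 - 1 = -1/12, so |x(1) - α| = 1/12.
x(2) - α = 599/600 - 1 = -1/600, so |x(2) - α| = 1/600.
|x(1) - α|² = 1/144.
Ratio = (1/600) / (1/144) = 6/25.

6/25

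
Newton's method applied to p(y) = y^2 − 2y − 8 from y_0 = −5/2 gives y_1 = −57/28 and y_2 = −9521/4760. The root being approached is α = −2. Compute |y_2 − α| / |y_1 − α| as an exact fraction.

y_1 − α = −57/28 − (−2) = −57/28 + 2 = −1/28, so |y_1 − α| = 1/28.
y_2 − α = −9521/4760 − (−2) = −9521/4760 + 2 = −1/4760, so |y_2 − α| = 1/4760.
Ratio = (1/4760) / (1/28) = 1/170.

1/170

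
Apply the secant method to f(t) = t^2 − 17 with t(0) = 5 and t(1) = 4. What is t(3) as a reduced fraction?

f(5) = 8, f(4) = −1. t(2) = 4 − (−1)·(4 − 5)/((−1) − 8) = 37/9.
f(4) = −1, f(37/9) = −8/81. t(3) = (37/9) − (−8/81)·((37/9) − 4)/((−8/81) − (−1)) = 301/73.

301/73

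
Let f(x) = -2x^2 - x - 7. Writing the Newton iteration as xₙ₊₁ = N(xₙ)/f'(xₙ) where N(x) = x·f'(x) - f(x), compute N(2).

-1

f'(x) = -4x - 1.
N(x) = x·f'(x) - f(x) = x·(-4x - 1) - (-2x^2 - x - 7) = -2x^2 + 7.
N(2) = -1.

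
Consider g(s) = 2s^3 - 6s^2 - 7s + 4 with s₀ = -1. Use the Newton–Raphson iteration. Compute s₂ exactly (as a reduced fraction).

g'(s) = 6s^2 - 12s - 7.
g(-1) = 3, g'(-1) = 11, so s₁ = (-1) - 3/11 = -14/11.
g(-14/11) = -1242/1331, g'(-14/11) = 2177/121, so s₂ = (-14/11) - (-1242/1331)/(2177/121) = -29236/23947.

-29236/23947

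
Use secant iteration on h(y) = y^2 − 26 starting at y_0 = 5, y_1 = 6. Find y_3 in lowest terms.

311/61

h(5) = −1, h(6) = 10. y_2 = 6 − 10·(6 − 5)/(10 − (−1)) = 56/11.
h(6) = 10, h(56/11) = −10/121. y_3 = (56/11) − (−10/121)·((56/11) − 6)/((−10/121) − 10) = 311/61.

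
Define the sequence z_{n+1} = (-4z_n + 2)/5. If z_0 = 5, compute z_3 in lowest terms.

-278/125

z_1 = (-4·5 + 2)/5 = -18/5.
z_2 = (-4·(-18/5) + 2)/5 = 82/25.
z_3 = (-4·(82/25) + 2)/5 = -278/125.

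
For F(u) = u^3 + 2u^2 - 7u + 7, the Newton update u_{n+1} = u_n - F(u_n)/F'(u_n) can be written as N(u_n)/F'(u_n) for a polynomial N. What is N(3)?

65

F'(u) = 3u^2 + 4u - 7.
N(u) = u·F'(u) - F(u) = u·(3u^2 + 4u - 7) - (u^3 + 2u^2 - 7u + 7) = 2u^3 + 2u^2 - 7.
N(3) = 65.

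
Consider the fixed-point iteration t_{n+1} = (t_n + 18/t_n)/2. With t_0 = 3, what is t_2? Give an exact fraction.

t_1 = (3 + 18/3)/2 = 9/2.
t_2 = (9/2 + 18/(9/2))/2 = 17/4.

17/4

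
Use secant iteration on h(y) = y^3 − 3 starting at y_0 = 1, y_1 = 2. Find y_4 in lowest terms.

20671423/14273229

h(1) = −2, h(2) = 5. y_2 = 2 − 5·(2 − 1)/(5 − (−2)) = 9/7.
h(2) = 5, h(9/7) = −300/343. y_3 = (9/7) − (−300/343)·((9/7) − 2)/((−300/343) − 5) = 561/403.
h(9/7) = −300/343, h(561/403) = −19794000/65450827. y_4 = (561/403) − (−19794000/65450827)·((561/403) − (9/7))/((−19794000/65450827) − (−300/343)) = 20671423/14273229.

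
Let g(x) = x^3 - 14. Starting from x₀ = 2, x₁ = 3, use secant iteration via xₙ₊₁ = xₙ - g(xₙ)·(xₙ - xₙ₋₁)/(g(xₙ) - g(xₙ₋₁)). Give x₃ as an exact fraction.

g(2) = -6, g(3) = 13. x₂ = 3 - 13·(3 - 2)/(13 - (-6)) = 44/19.
g(3) = 13, g(44/19) = -10842/6859. x₃ = (44/19) - (-10842/6859)·((44/19) - 3)/((-10842/6859) - 13) = 18386/7693.

18386/7693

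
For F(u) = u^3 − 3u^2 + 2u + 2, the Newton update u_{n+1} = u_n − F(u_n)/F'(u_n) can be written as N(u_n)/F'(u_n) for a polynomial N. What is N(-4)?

−178

F'(u) = 3u^2 − 6u + 2.
N(u) = u·F'(u) − F(u) = u·(3u^2 − 6u + 2) − (u^3 − 3u^2 + 2u + 2) = 2u^3 − 3u^2 − 2.
N(-4) = −178.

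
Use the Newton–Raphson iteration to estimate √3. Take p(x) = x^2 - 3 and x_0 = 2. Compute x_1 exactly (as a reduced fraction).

7/4

p'(x) = 2x.
p(2) = 1, p'(2) = 4, so x_1 = 2 - 1/4 = 7/4.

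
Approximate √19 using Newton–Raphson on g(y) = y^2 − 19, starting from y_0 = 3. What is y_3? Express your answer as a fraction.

g'(y) = 2y.
g(3) = −10, g'(3) = 6, so y_1 = 3 − (−10)/6 = 14/3.
g(14/3) = 25/9, g'(14/3) = 28/3, so y_2 = (14/3) − (25/9)/(28/3) = 367/84.
g(367/84) = 625/7056, g'(367/84) = 367/42, so y_3 = (367/84) − (625/7056)/(367/42) = 268753/61656.

268753/61656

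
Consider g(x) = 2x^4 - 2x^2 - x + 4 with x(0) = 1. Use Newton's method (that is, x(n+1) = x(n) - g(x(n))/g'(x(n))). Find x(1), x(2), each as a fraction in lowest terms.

g'(x) = 8x^3 - 4x - 1.
g(1) = 3, g'(1) = 3, so x(1) = 1 - 3/3 = 0.
g(0) = 4, g'(0) = -1, so x(2) = 0 - 4/(-1) = 4.

x(1) = 0, x(2) = 4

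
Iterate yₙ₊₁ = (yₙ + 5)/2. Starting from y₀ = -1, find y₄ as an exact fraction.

y₁ = ((-1) + 5)/2 = 2.
y₂ = (2 + 5)/2 = 7/2.
y₃ = ((7/2) + 5)/2 = 17/4.
y₄ = ((17/4) + 5)/2 = 37/8.

37/8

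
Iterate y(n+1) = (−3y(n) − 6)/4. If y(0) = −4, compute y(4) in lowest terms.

−237/128

y(1) = (−3·(−4) − 6)/4 = 3/2.
y(2) = (−3·(3/2) − 6)/4 = −21/8.
y(3) = (−3·(−21/8) − 6)/4 = 15/32.
y(4) = (−3·(15/32) − 6)/4 = −237/128.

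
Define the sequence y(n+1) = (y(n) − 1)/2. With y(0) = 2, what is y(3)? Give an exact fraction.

y(1) = (2 − 1)/2 = 1/2.
y(2) = ((1/2) − 1)/2 = −1/4.
y(3) = ((−1/4) − 1)/2 = −5/8.

−5/8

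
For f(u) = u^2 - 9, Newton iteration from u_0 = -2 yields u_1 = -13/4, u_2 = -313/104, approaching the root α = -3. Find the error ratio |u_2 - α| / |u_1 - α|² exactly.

2/13

u_1 - α = -13/4 - (-3) = -13/4 + 3 = -1/4, so |u_1 - α| = 1/4.
u_2 - α = -313/104 - (-3) = -313/104 + 3 = -1/104, so |u_2 - α| = 1/104.
|u_1 - α|² = 1/16.
Ratio = (1/104) / (1/16) = 2/13.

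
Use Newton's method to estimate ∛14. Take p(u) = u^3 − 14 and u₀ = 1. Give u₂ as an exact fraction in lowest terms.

p'(u) = 3u^2.
p(1) = −13, p'(1) = 3, so u₁ = 1 − (−13)/3 = 16/3.
p(16/3) = 3718/27, p'(16/3) = 256/3, so u₂ = (16/3) − (3718/27)/(256/3) = 4285/1152.

4285/1152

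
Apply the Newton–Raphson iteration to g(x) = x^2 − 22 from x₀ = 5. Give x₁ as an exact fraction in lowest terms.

47/10

g'(x) = 2x.
g(5) = 3, g'(5) = 10, so x₁ = 5 − 3/10 = 47/10.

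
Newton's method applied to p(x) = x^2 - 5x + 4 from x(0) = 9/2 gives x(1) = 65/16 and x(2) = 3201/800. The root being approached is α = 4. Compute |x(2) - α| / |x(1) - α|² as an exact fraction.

8/25

x(1) - α = 65/16 - 4 = 1/16, so |x(1) - α| = 1/16.
x(2) - α = 3201/800 - 4 = 1/800, so |x(2) - α| = 1/800.
|x(1) - α|² = 1/256.
Ratio = (1/800) / (1/256) = 8/25.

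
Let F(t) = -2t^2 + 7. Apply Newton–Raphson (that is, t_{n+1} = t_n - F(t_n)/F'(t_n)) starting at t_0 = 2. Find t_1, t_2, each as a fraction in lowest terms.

t_1 = 15/8, t_2 = 449/240

F'(t) = -4t.
F(2) = -1, F'(2) = -8, so t_1 = 2 - (-1)/(-8) = 15/8.
F(15/8) = -1/32, F'(15/8) = -15/2, so t_2 = (15/8) - (-1/32)/(-15/2) = 449/240.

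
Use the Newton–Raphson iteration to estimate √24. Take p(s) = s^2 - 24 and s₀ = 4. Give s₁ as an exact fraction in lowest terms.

p'(s) = 2s.
p(4) = -8, p'(4) = 8, so s₁ = 4 - (-8)/8 = 5.

5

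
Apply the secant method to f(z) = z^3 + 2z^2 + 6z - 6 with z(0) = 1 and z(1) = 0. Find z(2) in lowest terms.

2/3

f(1) = 3, f(0) = -6. z(2) = 0 - (-6)·(0 - 1)/((-6) - 3) = 2/3.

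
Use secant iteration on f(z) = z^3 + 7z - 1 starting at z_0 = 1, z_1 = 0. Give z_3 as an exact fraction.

f(1) = 7, f(0) = -1. z_2 = 0 - (-1)·(0 - 1)/((-1) - 7) = 1/8.
f(0) = -1, f(1/8) = -63/512. z_3 = (1/8) - (-63/512)·((1/8) - 0)/((-63/512) - (-1)) = 64/449.

64/449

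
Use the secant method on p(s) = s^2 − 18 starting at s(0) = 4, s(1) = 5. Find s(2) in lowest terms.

p(4) = −2, p(5) = 7. s(2) = 5 − 7·(5 − 4)/(7 − (−2)) = 38/9.

38/9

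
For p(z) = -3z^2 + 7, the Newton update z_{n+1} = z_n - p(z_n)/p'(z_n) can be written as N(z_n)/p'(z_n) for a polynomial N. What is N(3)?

p'(z) = -6z.
N(z) = z·p'(z) - p(z) = z·(-6z) - (-3z^2 + 7) = -3z^2 - 7.
N(3) = -34.

-34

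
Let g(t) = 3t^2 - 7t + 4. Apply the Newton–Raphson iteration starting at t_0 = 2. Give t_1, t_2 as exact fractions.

t_1 = 8/5, t_2 = 92/65

g'(t) = 6t - 7.
g(2) = 2, g'(2) = 5, so t_1 = 2 - 2/5 = 8/5.
g(8/5) = 12/25, g'(8/5) = 13/5, so t_2 = (8/5) - (12/25)/(13/5) = 92/65.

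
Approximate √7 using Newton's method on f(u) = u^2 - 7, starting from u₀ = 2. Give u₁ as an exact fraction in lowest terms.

11/4

f'(u) = 2u.
f(2) = -3, f'(2) = 4, so u₁ = 2 - (-3)/4 = 11/4.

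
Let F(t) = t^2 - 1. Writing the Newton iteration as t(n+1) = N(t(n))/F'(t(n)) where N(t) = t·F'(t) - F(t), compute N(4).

F'(t) = 2t.
N(t) = t·F'(t) - F(t) = t·(2t) - (t^2 - 1) = t^2 + 1.
N(4) = 17.

17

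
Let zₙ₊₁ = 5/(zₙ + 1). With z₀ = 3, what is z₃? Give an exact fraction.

z₁ = 5/(3 + 1) = 5/4.
z₂ = 5/(5/4 + 1) = 20/9.
z₃ = 5/(20/9 + 1) = 45/29.

45/29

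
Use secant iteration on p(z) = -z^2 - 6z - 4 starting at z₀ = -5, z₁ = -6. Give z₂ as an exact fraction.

p(-5) = 1, p(-6) = -4. z₂ = (-6) - (-4)·((-6) - (-5))/((-4) - 1) = -26/5.

-26/5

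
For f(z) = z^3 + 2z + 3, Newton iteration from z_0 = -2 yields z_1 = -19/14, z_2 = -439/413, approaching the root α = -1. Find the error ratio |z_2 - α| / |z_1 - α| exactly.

z_1 - α = -19/14 - (-1) = -19/14 + 1 = -5/14, so |z_1 - α| = 5/14.
z_2 - α = -439/413 - (-1) = -439/413 + 1 = -26/413, so |z_2 - α| = 26/413.
Ratio = (26/413) / (5/14) = 52/295.

52/295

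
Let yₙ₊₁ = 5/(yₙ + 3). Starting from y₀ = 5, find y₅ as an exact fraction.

2630/2213

y₁ = 5/(5 + 3) = 5/8.
y₂ = 5/(5/8 + 3) = 40/29.
y₃ = 5/(40/29 + 3) = 145/127.
y₄ = 5/(145/127 + 3) = 635/526.
y₅ = 5/(635/526 + 3) = 2630/2213.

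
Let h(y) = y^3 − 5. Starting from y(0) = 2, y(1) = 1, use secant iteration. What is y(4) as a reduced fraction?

h(2) = 3, h(1) = −4. y(2) = 1 − (−4)·(1 − 2)/((−4) − 3) = 11/7.
h(1) = −4, h(11/7) = −384/343. y(3) = (11/7) − (−384/343)·((11/7) − 1)/((−384/343) − (−4)) = 443/247.
h(11/7) = −384/343, h(443/247) = 11592192/15069223. y(4) = (443/247) − (11592192/15069223)·((443/247) − (11/7))/((11592192/15069223) − (−384/343)) = 14432773/8474569.

14432773/8474569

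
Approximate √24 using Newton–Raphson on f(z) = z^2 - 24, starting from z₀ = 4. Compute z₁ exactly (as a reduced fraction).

f'(z) = 2z.
f(4) = -8, f'(4) = 8, so z₁ = 4 - (-8)/8 = 5.

5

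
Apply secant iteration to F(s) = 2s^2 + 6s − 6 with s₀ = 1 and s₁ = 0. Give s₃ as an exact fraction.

F(1) = 2, F(0) = −6. s₂ = 0 − (−6)·(0 − 1)/((−6) − 2) = 3/4.
F(0) = −6, F(3/4) = −3/8. s₃ = (3/4) − (−3/8)·((3/4) − 0)/((−3/8) − (−6)) = 4/5.

4/5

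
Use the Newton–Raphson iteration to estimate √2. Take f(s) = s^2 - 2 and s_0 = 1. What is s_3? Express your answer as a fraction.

577/408

f'(s) = 2s.
f(1) = -1, f'(1) = 2, so s_1 = 1 - (-1)/2 = 3/2.
f(3/2) = 1/4, f'(3/2) = 3, so s_2 = (3/2) - (1/4)/3 = 17/12.
f(17/12) = 1/144, f'(17/12) = 17/6, so s_3 = (17/12) - (1/144)/(17/6) = 577/408.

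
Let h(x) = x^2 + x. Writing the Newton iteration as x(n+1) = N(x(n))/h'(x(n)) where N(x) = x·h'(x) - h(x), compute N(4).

h'(x) = 2x + 1.
N(x) = x·h'(x) - h(x) = x·(2x + 1) - (x^2 + x) = x^2.
N(4) = 16.

16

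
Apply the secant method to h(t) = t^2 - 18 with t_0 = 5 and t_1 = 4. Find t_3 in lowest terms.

157/37

h(5) = 7, h(4) = -2. t_2 = 4 - (-2)·(4 - 5)/((-2) - 7) = 38/9.
h(4) = -2, h(38/9) = -14/81. t_3 = (38/9) - (-14/81)·((38/9) - 4)/((-14/81) - (-2)) = 157/37.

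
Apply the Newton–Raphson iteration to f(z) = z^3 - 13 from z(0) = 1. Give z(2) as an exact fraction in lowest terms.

f'(z) = 3z^2.
f(1) = -12, f'(1) = 3, so z(1) = 1 - (-12)/3 = 5.
f(5) = 112, f'(5) = 75, so z(2) = 5 - 112/75 = 263/75.

263/75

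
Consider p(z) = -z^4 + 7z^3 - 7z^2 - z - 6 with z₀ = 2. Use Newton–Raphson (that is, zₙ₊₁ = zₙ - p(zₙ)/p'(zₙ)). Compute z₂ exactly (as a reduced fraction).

9668202/5346143

p'(z) = -4z^3 + 21z^2 - 14z - 1.
p(2) = 4, p'(2) = 23, so z₁ = 2 - 4/23 = 42/23.
p(42/23) = 94320/279841, p'(42/23) = 232441/12167, so z₂ = (42/23) - (94320/279841)/(232441/12167) = 9668202/5346143.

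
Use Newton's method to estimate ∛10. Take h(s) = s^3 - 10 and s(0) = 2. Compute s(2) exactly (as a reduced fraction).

3277/1521

h'(s) = 3s^2.
h(2) = -2, h'(2) = 12, so s(1) = 2 - (-2)/12 = 13/6.
h(13/6) = 37/216, h'(13/6) = 169/12, so s(2) = (13/6) - (37/216)/(169/12) = 3277/1521.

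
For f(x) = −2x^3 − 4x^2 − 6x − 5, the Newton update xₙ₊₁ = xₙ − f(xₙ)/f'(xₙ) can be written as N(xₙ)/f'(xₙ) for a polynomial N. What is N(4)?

−315

f'(x) = −6x^2 − 8x − 6.
N(x) = x·f'(x) − f(x) = x·(−6x^2 − 8x − 6) − (−2x^3 − 4x^2 − 6x − 5) = −4x^3 − 4x^2 + 5.
N(4) = −315.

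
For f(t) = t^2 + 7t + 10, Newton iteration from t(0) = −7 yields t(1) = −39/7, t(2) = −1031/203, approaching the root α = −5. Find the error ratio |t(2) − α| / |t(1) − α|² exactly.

t(1) − α = −39/7 − (−5) = −39/7 + 5 = −4/7, so |t(1) − α| = 4/7.
t(2) − α = −1031/203 − (−5) = −1031/203 + 5 = −16/203, so |t(2) − α| = 16/203.
|t(1) − α|² = 16/49.
Ratio = (16/203) / (16/49) = 7/29.

7/29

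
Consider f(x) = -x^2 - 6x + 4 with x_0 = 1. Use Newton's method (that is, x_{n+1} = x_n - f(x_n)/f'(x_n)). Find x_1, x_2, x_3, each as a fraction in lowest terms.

f'(x) = -2x - 6.
f(1) = -3, f'(1) = -8, so x_1 = 1 - (-3)/(-8) = 5/8.
f(5/8) = -9/64, f'(5/8) = -29/4, so x_2 = (5/8) - (-9/64)/(-29/4) = 281/464.
f(281/464) = -81/215296, f'(281/464) = -1673/232, so x_3 = (281/464) - (-81/215296)/(-1673/232) = 940145/1552544.

x_1 = 5/8, x_2 = 281/464, x_3 = 940145/1552544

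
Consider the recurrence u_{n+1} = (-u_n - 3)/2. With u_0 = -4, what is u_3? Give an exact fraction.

u_1 = (-(-4) - 3)/2 = 1/2.
u_2 = (-(1/2) - 3)/2 = -7/4.
u_3 = (-(-7/4) - 3)/2 = -5/8.

-5/8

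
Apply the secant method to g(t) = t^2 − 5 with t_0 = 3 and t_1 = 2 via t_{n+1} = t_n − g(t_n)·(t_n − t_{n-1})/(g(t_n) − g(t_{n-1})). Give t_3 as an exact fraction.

g(3) = 4, g(2) = −1. t_2 = 2 − (−1)·(2 − 3)/((−1) − 4) = 11/5.
g(2) = −1, g(11/5) = −4/25. t_3 = (11/5) − (−4/25)·((11/5) − 2)/((−4/25) − (−1)) = 47/21.

47/21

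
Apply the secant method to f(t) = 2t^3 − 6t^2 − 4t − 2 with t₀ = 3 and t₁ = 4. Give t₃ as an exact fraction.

f(3) = −14, f(4) = 14. t₂ = 4 − 14·(4 − 3)/(14 − (−14)) = 7/2.
f(4) = 14, f(7/2) = −15/4. t₃ = (7/2) − (−15/4)·((7/2) − 4)/((−15/4) − 14) = 256/71.

256/71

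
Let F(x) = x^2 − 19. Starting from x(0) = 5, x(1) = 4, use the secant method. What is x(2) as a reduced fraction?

F(5) = 6, F(4) = −3. x(2) = 4 − (−3)·(4 − 5)/((−3) − 6) = 13/3.

13/3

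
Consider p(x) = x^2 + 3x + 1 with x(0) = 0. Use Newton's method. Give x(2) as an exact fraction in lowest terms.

p'(x) = 2x + 3.
p(0) = 1, p'(0) = 3, so x(1) = 0 - 1/3 = -1/3.
p(-1/3) = 1/9, p'(-1/3) = 7/3, so x(2) = (-1/3) - (1/9)/(7/3) = -8/21.

-8/21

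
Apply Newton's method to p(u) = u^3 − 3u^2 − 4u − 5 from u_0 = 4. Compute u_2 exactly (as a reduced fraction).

3339/790

p'(u) = 3u^2 − 6u − 4.
p(4) = −5, p'(4) = 20, so u_1 = 4 − (−5)/20 = 17/4.
p(17/4) = 37/64, p'(17/4) = 395/16, so u_2 = (17/4) − (37/64)/(395/16) = 3339/790.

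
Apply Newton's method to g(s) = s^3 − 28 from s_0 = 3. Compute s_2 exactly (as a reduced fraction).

413465/136161

g'(s) = 3s^2.
g(3) = −1, g'(3) = 27, so s_1 = 3 − (−1)/27 = 82/27.
g(82/27) = 244/19683, g'(82/27) = 6724/243, so s_2 = (82/27) − (244/19683)/(6724/243) = 413465/136161.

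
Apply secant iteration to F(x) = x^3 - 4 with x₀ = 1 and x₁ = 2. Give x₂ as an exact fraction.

F(1) = -3, F(2) = 4. x₂ = 2 - 4·(2 - 1)/(4 - (-3)) = 10/7.

10/7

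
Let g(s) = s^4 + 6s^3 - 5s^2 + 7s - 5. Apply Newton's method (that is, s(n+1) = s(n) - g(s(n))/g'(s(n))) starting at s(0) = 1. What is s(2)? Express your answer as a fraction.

1166855/1601947

g'(s) = 4s^3 + 18s^2 - 10s + 7.
g(1) = 4, g'(1) = 19, so s(1) = 1 - 4/19 = 15/19.
g(15/19) = 97840/130321, g'(15/19) = 84313/6859, so s(2) = (15/19) - (97840/130321)/(84313/6859) = 1166855/1601947.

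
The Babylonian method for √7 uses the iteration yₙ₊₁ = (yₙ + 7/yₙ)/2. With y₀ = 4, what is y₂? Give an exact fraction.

y₁ = (4 + 7/4)/2 = 23/8.
y₂ = (23/8 + 7/(23/8))/2 = 977/368.

977/368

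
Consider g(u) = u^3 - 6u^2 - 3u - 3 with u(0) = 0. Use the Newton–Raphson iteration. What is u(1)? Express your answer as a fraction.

-1

g'(u) = 3u^2 - 12u - 3.
g(0) = -3, g'(0) = -3, so u(1) = 0 - (-3)/(-3) = -1.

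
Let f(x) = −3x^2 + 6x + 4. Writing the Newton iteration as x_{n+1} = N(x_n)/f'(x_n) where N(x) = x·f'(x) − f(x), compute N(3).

−31

f'(x) = −6x + 6.
N(x) = x·f'(x) − f(x) = x·(−6x + 6) − (−3x^2 + 6x + 4) = −3x^2 − 4.
N(3) = −31.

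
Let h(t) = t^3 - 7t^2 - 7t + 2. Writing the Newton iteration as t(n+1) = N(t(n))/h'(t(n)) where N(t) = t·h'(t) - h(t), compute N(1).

-7

h'(t) = 3t^2 - 14t - 7.
N(t) = t·h'(t) - h(t) = t·(3t^2 - 14t - 7) - (t^3 - 7t^2 - 7t + 2) = 2t^3 - 7t^2 - 2.
N(1) = -7.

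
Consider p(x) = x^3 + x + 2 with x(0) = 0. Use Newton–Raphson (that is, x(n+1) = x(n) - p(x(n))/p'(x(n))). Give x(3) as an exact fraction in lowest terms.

p'(x) = 3x^2 + 1.
p(0) = 2, p'(0) = 1, so x(1) = 0 - 2/1 = -2.
p(-2) = -8, p'(-2) = 13, so x(2) = (-2) - (-8)/13 = -18/13.
p(-18/13) = -4480/2197, p'(-18/13) = 1141/169, so x(3) = (-18/13) - (-4480/2197)/(1141/169) = -2294/2119.

-2294/2119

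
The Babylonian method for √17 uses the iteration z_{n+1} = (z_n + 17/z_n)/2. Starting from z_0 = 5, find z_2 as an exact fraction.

z_1 = (5 + 17/5)/2 = 21/5.
z_2 = (21/5 + 17/(21/5))/2 = 433/105.

433/105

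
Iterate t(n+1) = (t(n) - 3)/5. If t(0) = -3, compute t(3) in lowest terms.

-96/125

t(1) = ((-3) - 3)/5 = -6/5.
t(2) = ((-6/5) - 3)/5 = -21/25.
t(3) = ((-21/25) - 3)/5 = -96/125.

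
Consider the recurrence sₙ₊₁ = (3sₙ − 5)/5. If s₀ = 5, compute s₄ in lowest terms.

s₁ = (3·5 − 5)/5 = 2.
s₂ = (3·2 − 5)/5 = 1/5.
s₃ = (3·(1/5) − 5)/5 = −22/25.
s₄ = (3·(−22/25) − 5)/5 = −191/125.

−191/125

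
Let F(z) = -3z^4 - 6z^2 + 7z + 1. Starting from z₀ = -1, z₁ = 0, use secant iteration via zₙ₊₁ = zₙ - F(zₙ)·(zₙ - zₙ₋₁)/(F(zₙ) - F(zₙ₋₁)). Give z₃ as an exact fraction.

-4096/30211

F(-1) = -15, F(0) = 1. z₂ = 0 - 1·(0 - (-1))/(1 - (-15)) = -1/16.
F(0) = 1, F(-1/16) = 35325/65536. z₃ = (-1/16) - (35325/65536)·((-1/16) - 0)/((35325/65536) - 1) = -4096/30211.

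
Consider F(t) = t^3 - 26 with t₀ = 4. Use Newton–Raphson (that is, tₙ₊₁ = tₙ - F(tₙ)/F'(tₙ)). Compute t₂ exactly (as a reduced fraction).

636245/213444

F'(t) = 3t^2.
F(4) = 38, F'(4) = 48, so t₁ = 4 - 38/48 = 77/24.
F(77/24) = 97109/13824, F'(77/24) = 5929/192, so t₂ = (77/24) - (97109/13824)/(5929/192) = 636245/213444.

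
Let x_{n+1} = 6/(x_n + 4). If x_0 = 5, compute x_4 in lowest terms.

111/95

x_1 = 6/(5 + 4) = 2/3.
x_2 = 6/(2/3 + 4) = 9/7.
x_3 = 6/(9/7 + 4) = 42/37.
x_4 = 6/(42/37 + 4) = 111/95.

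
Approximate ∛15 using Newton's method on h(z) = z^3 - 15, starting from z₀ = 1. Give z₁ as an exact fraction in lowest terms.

h'(z) = 3z^2.
h(1) = -14, h'(1) = 3, so z₁ = 1 - (-14)/3 = 17/3.

17/3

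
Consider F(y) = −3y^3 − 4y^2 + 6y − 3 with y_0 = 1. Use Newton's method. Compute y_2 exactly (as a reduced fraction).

221/3641

F'(y) = −9y^2 − 8y + 6.
F(1) = −4, F'(1) = −11, so y_1 = 1 − (−4)/(−11) = 7/11.
F(7/11) = −2096/1331, F'(7/11) = −331/121, so y_2 = (7/11) − (−2096/1331)/(−331/121) = 221/3641.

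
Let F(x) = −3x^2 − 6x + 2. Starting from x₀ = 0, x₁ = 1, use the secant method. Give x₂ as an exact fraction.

F(0) = 2, F(1) = −7. x₂ = 1 − (−7)·(1 − 0)/((−7) − 2) = 2/9.

2/9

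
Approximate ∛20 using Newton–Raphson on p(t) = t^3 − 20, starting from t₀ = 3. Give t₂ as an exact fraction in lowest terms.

301027/110889

p'(t) = 3t^2.
p(3) = 7, p'(3) = 27, so t₁ = 3 − 7/27 = 74/27.
p(74/27) = 11564/19683, p'(74/27) = 5476/243, so t₂ = (74/27) − (11564/19683)/(5476/243) = 301027/110889.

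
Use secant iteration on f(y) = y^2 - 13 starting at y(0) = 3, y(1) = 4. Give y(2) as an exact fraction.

25/7

f(3) = -4, f(4) = 3. y(2) = 4 - 3·(4 - 3)/(3 - (-4)) = 25/7.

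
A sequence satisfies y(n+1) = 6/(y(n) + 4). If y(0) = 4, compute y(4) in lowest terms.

y(1) = 6/(4 + 4) = 3/4.
y(2) = 6/(3/4 + 4) = 24/19.
y(3) = 6/(24/19 + 4) = 57/50.
y(4) = 6/(57/50 + 4) = 300/257.

300/257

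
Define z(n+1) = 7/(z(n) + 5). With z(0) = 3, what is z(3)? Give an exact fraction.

329/291

z(1) = 7/(3 + 5) = 7/8.
z(2) = 7/(7/8 + 5) = 56/47.
z(3) = 7/(56/47 + 5) = 329/291.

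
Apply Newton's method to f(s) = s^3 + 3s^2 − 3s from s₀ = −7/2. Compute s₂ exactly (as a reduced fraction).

f'(s) = 3s^2 + 6s − 3.
f(−7/2) = 35/8, f'(−7/2) = 51/4, so s₁ = (−7/2) − (35/8)/(51/4) = −196/51.
f(−196/51) = −122500/132651, f'(−196/51) = 15823/867, so s₂ = (−196/51) − (−122500/132651)/(15823/867) = −9181424/2420919.

−9181424/2420919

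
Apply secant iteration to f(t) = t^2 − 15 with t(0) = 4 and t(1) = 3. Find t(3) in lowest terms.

31/8

f(4) = 1, f(3) = −6. t(2) = 3 − (−6)·(3 − 4)/((−6) − 1) = 27/7.
f(3) = −6, f(27/7) = −6/49. t(3) = (27/7) − (−6/49)·((27/7) − 3)/((−6/49) − (−6)) = 31/8.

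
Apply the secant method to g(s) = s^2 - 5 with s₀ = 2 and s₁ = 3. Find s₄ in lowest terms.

161/72

g(2) = -1, g(3) = 4. s₂ = 3 - 4·(3 - 2)/(4 - (-1)) = 11/5.
g(3) = 4, g(11/5) = -4/25. s₃ = (11/5) - (-4/25)·((11/5) - 3)/((-4/25) - 4) = 29/13.
g(11/5) = -4/25, g(29/13) = -4/169. s₄ = (29/13) - (-4/169)·((29/13) - (11/5))/((-4/169) - (-4/25)) = 161/72.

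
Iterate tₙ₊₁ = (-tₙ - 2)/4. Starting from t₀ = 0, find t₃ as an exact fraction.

t₁ = (-0 - 2)/4 = -1/2.
t₂ = (-(-1/2) - 2)/4 = -3/8.
t₃ = (-(-3/8) - 2)/4 = -13/32.

-13/32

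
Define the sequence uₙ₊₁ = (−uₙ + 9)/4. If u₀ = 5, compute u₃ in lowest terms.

u₁ = (−5 + 9)/4 = 1.
u₂ = (−1 + 9)/4 = 2.
u₃ = (−2 + 9)/4 = 7/4.

7/4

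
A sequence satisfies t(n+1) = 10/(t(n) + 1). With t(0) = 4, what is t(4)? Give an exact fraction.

t(1) = 10/(4 + 1) = 2.
t(2) = 10/(2 + 1) = 10/3.
t(3) = 10/(10/3 + 1) = 30/13.
t(4) = 10/(30/13 + 1) = 130/43.

130/43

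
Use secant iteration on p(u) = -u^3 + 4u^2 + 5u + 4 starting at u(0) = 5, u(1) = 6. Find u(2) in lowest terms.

107/21

p(5) = 4, p(6) = -38. u(2) = 6 - (-38)·(6 - 5)/((-38) - 4) = 107/21.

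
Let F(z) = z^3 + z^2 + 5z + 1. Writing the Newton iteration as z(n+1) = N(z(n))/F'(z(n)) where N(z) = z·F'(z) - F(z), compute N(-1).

-2

F'(z) = 3z^2 + 2z + 5.
N(z) = z·F'(z) - F(z) = z·(3z^2 + 2z + 5) - (z^3 + z^2 + 5z + 1) = 2z^3 + z^2 - 1.
N(-1) = -2.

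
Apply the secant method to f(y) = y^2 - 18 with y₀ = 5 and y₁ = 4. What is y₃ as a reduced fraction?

f(5) = 7, f(4) = -2. y₂ = 4 - (-2)·(4 - 5)/((-2) - 7) = 38/9.
f(4) = -2, f(38/9) = -14/81. y₃ = (38/9) - (-14/81)·((38/9) - 4)/((-14/81) - (-2)) = 157/37.

157/37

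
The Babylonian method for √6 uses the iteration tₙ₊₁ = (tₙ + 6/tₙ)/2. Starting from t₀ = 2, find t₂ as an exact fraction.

t₁ = (2 + 6/2)/2 = 5/2.
t₂ = (5/2 + 6/(5/2))/2 = 49/20.

49/20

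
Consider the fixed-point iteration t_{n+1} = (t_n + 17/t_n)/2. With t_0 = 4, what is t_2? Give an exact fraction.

2177/528

t_1 = (4 + 17/4)/2 = 33/8.
t_2 = (33/8 + 17/(33/8))/2 = 2177/528.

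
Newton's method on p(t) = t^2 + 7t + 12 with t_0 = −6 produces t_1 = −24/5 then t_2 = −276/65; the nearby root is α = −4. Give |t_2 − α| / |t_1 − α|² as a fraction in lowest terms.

5/13

t_1 − α = −24/5 − (−4) = −24/5 + 4 = −4/5, so |t_1 − α| = 4/5.
t_2 − α = −276/65 − (−4) = −276/65 + 4 = −16/65, so |t_2 − α| = 16/65.
|t_1 − α|² = 16/25.
Ratio = (16/65) / (16/25) = 5/13.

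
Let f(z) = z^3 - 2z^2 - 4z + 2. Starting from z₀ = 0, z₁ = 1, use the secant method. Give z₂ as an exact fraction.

f(0) = 2, f(1) = -3. z₂ = 1 - (-3)·(1 - 0)/((-3) - 2) = 2/5.

2/5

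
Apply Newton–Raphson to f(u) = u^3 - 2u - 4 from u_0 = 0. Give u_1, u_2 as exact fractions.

u_1 = -2, u_2 = -6/5

f'(u) = 3u^2 - 2.
f(0) = -4, f'(0) = -2, so u_1 = 0 - (-4)/(-2) = -2.
f(-2) = -8, f'(-2) = 10, so u_2 = (-2) - (-8)/10 = -6/5.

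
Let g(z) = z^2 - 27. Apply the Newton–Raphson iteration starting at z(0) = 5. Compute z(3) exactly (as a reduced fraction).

g'(z) = 2z.
g(5) = -2, g'(5) = 10, so z(1) = 5 - (-2)/10 = 26/5.
g(26/5) = 1/25, g'(26/5) = 52/5, so z(2) = (26/5) - (1/25)/(52/5) = 1351/260.
g(1351/260) = 1/67600, g'(1351/260) = 1351/130, so z(3) = (1351/260) - (1/67600)/(1351/130) = 3650401/702520.

3650401/702520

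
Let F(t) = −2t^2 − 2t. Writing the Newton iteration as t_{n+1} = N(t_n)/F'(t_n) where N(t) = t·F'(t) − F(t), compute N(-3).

F'(t) = −4t − 2.
N(t) = t·F'(t) − F(t) = t·(−4t − 2) − (−2t^2 − 2t) = −2t^2.
N(-3) = −18.

−18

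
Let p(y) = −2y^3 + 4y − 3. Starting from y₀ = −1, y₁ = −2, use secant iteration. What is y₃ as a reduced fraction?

p(−1) = −5, p(−2) = 5. y₂ = (−2) − 5·((−2) − (−1))/(5 − (−5)) = −3/2.
p(−2) = 5, p(−3/2) = −9/4. y₃ = (−3/2) − (−9/4)·((−3/2) − (−2))/((−9/4) − 5) = −48/29.

−48/29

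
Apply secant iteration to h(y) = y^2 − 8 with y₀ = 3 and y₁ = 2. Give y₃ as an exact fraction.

17/6

h(3) = 1, h(2) = −4. y₂ = 2 − (−4)·(2 − 3)/((−4) − 1) = 14/5.
h(2) = −4, h(14/5) = −4/25. y₃ = (14/5) − (−4/25)·((14/5) − 2)/((−4/25) − (−4)) = 17/6.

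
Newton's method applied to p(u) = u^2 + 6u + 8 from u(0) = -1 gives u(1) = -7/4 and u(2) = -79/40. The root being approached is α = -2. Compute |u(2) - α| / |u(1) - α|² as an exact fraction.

u(1) - α = -7/4 - (-2) = -7/4 + 2 = 1/4, so |u(1) - α| = 1/4.
u(2) - α = -79/40 - (-2) = -79/40 + 2 = 1/40, so |u(2) - α| = 1/40.
|u(1) - α|² = 1/16.
Ratio = (1/40) / (1/16) = 2/5.

2/5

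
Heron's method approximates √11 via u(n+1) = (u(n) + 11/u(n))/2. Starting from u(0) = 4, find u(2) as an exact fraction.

1433/432

u(1) = (4 + 11/4)/2 = 27/8.
u(2) = (27/8 + 11/(27/8))/2 = 1433/432.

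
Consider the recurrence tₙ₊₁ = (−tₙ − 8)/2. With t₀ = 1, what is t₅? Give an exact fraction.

t₁ = (−1 − 8)/2 = −9/2.
t₂ = (−(−9/2) − 8)/2 = −7/4.
t₃ = (−(−7/4) − 8)/2 = −25/8.
t₄ = (−(−25/8) − 8)/2 = −39/16.
t₅ = (−(−39/16) − 8)/2 = −89/32.

−89/32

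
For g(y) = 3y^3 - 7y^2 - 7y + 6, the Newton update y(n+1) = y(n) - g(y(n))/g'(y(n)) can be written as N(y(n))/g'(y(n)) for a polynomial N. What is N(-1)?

g'(y) = 9y^2 - 14y - 7.
N(y) = y·g'(y) - g(y) = y·(9y^2 - 14y - 7) - (3y^3 - 7y^2 - 7y + 6) = 6y^3 - 7y^2 - 6.
N(-1) = -19.

-19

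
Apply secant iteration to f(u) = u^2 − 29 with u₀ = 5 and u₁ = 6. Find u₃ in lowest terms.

f(5) = −4, f(6) = 7. u₂ = 6 − 7·(6 − 5)/(7 − (−4)) = 59/11.
f(6) = 7, f(59/11) = −28/121. u₃ = (59/11) − (−28/121)·((59/11) − 6)/((−28/121) − 7) = 673/125.

673/125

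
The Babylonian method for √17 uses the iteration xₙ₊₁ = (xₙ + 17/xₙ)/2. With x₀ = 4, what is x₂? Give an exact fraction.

2177/528

x₁ = (4 + 17/4)/2 = 33/8.
x₂ = (33/8 + 17/(33/8))/2 = 2177/528.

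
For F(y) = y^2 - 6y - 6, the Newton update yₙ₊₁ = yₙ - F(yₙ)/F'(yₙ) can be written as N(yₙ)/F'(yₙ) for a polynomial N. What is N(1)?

7

F'(y) = 2y - 6.
N(y) = y·F'(y) - F(y) = y·(2y - 6) - (y^2 - 6y - 6) = y^2 + 6.
N(1) = 7.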